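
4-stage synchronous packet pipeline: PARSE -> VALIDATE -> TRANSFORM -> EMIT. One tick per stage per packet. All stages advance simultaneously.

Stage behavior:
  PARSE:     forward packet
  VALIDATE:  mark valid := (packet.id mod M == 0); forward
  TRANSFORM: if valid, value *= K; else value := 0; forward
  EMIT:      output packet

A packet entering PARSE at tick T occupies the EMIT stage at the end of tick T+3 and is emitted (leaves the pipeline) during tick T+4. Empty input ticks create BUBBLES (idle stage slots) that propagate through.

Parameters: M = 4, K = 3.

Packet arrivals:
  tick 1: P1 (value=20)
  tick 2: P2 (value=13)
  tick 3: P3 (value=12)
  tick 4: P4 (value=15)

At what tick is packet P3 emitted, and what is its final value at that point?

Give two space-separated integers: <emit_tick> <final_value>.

Answer: 7 0

Derivation:
Tick 1: [PARSE:P1(v=20,ok=F), VALIDATE:-, TRANSFORM:-, EMIT:-] out:-; in:P1
Tick 2: [PARSE:P2(v=13,ok=F), VALIDATE:P1(v=20,ok=F), TRANSFORM:-, EMIT:-] out:-; in:P2
Tick 3: [PARSE:P3(v=12,ok=F), VALIDATE:P2(v=13,ok=F), TRANSFORM:P1(v=0,ok=F), EMIT:-] out:-; in:P3
Tick 4: [PARSE:P4(v=15,ok=F), VALIDATE:P3(v=12,ok=F), TRANSFORM:P2(v=0,ok=F), EMIT:P1(v=0,ok=F)] out:-; in:P4
Tick 5: [PARSE:-, VALIDATE:P4(v=15,ok=T), TRANSFORM:P3(v=0,ok=F), EMIT:P2(v=0,ok=F)] out:P1(v=0); in:-
Tick 6: [PARSE:-, VALIDATE:-, TRANSFORM:P4(v=45,ok=T), EMIT:P3(v=0,ok=F)] out:P2(v=0); in:-
Tick 7: [PARSE:-, VALIDATE:-, TRANSFORM:-, EMIT:P4(v=45,ok=T)] out:P3(v=0); in:-
Tick 8: [PARSE:-, VALIDATE:-, TRANSFORM:-, EMIT:-] out:P4(v=45); in:-
P3: arrives tick 3, valid=False (id=3, id%4=3), emit tick 7, final value 0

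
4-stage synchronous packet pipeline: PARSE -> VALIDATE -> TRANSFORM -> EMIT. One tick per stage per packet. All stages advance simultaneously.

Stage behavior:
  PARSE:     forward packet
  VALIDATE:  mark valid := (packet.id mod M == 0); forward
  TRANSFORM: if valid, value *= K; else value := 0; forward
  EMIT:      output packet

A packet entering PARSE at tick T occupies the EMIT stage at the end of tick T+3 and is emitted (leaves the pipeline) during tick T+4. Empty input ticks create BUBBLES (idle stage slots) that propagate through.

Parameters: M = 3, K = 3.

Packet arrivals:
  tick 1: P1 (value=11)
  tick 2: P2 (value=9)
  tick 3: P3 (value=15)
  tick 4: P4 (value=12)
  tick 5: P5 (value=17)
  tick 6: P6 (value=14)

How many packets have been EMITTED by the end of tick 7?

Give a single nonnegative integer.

Tick 1: [PARSE:P1(v=11,ok=F), VALIDATE:-, TRANSFORM:-, EMIT:-] out:-; in:P1
Tick 2: [PARSE:P2(v=9,ok=F), VALIDATE:P1(v=11,ok=F), TRANSFORM:-, EMIT:-] out:-; in:P2
Tick 3: [PARSE:P3(v=15,ok=F), VALIDATE:P2(v=9,ok=F), TRANSFORM:P1(v=0,ok=F), EMIT:-] out:-; in:P3
Tick 4: [PARSE:P4(v=12,ok=F), VALIDATE:P3(v=15,ok=T), TRANSFORM:P2(v=0,ok=F), EMIT:P1(v=0,ok=F)] out:-; in:P4
Tick 5: [PARSE:P5(v=17,ok=F), VALIDATE:P4(v=12,ok=F), TRANSFORM:P3(v=45,ok=T), EMIT:P2(v=0,ok=F)] out:P1(v=0); in:P5
Tick 6: [PARSE:P6(v=14,ok=F), VALIDATE:P5(v=17,ok=F), TRANSFORM:P4(v=0,ok=F), EMIT:P3(v=45,ok=T)] out:P2(v=0); in:P6
Tick 7: [PARSE:-, VALIDATE:P6(v=14,ok=T), TRANSFORM:P5(v=0,ok=F), EMIT:P4(v=0,ok=F)] out:P3(v=45); in:-
Emitted by tick 7: ['P1', 'P2', 'P3']

Answer: 3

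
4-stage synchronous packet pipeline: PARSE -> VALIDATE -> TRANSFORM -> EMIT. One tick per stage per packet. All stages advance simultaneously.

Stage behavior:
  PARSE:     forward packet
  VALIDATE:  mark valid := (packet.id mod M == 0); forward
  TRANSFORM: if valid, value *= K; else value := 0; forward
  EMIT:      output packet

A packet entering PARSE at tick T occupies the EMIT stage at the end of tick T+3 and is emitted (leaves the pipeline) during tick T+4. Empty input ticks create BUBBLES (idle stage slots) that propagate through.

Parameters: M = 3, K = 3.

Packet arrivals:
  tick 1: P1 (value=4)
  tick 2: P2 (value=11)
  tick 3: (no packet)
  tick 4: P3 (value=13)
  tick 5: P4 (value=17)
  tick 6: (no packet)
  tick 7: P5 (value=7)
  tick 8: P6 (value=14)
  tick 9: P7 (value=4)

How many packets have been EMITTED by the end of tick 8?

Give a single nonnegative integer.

Tick 1: [PARSE:P1(v=4,ok=F), VALIDATE:-, TRANSFORM:-, EMIT:-] out:-; in:P1
Tick 2: [PARSE:P2(v=11,ok=F), VALIDATE:P1(v=4,ok=F), TRANSFORM:-, EMIT:-] out:-; in:P2
Tick 3: [PARSE:-, VALIDATE:P2(v=11,ok=F), TRANSFORM:P1(v=0,ok=F), EMIT:-] out:-; in:-
Tick 4: [PARSE:P3(v=13,ok=F), VALIDATE:-, TRANSFORM:P2(v=0,ok=F), EMIT:P1(v=0,ok=F)] out:-; in:P3
Tick 5: [PARSE:P4(v=17,ok=F), VALIDATE:P3(v=13,ok=T), TRANSFORM:-, EMIT:P2(v=0,ok=F)] out:P1(v=0); in:P4
Tick 6: [PARSE:-, VALIDATE:P4(v=17,ok=F), TRANSFORM:P3(v=39,ok=T), EMIT:-] out:P2(v=0); in:-
Tick 7: [PARSE:P5(v=7,ok=F), VALIDATE:-, TRANSFORM:P4(v=0,ok=F), EMIT:P3(v=39,ok=T)] out:-; in:P5
Tick 8: [PARSE:P6(v=14,ok=F), VALIDATE:P5(v=7,ok=F), TRANSFORM:-, EMIT:P4(v=0,ok=F)] out:P3(v=39); in:P6
Emitted by tick 8: ['P1', 'P2', 'P3']

Answer: 3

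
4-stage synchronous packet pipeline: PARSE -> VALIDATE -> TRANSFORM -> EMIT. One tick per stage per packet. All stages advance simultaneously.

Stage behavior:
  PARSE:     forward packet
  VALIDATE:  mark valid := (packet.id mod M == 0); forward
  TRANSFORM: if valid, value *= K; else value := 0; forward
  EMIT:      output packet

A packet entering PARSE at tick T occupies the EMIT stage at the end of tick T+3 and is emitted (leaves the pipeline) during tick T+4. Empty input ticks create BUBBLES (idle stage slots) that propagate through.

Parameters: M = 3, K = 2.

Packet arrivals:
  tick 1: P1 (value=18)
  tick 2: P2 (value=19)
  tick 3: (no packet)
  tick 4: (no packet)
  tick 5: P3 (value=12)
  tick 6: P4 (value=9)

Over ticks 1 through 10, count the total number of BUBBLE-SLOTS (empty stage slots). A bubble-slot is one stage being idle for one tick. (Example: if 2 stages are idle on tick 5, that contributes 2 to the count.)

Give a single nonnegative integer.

Tick 1: [PARSE:P1(v=18,ok=F), VALIDATE:-, TRANSFORM:-, EMIT:-] out:-; bubbles=3
Tick 2: [PARSE:P2(v=19,ok=F), VALIDATE:P1(v=18,ok=F), TRANSFORM:-, EMIT:-] out:-; bubbles=2
Tick 3: [PARSE:-, VALIDATE:P2(v=19,ok=F), TRANSFORM:P1(v=0,ok=F), EMIT:-] out:-; bubbles=2
Tick 4: [PARSE:-, VALIDATE:-, TRANSFORM:P2(v=0,ok=F), EMIT:P1(v=0,ok=F)] out:-; bubbles=2
Tick 5: [PARSE:P3(v=12,ok=F), VALIDATE:-, TRANSFORM:-, EMIT:P2(v=0,ok=F)] out:P1(v=0); bubbles=2
Tick 6: [PARSE:P4(v=9,ok=F), VALIDATE:P3(v=12,ok=T), TRANSFORM:-, EMIT:-] out:P2(v=0); bubbles=2
Tick 7: [PARSE:-, VALIDATE:P4(v=9,ok=F), TRANSFORM:P3(v=24,ok=T), EMIT:-] out:-; bubbles=2
Tick 8: [PARSE:-, VALIDATE:-, TRANSFORM:P4(v=0,ok=F), EMIT:P3(v=24,ok=T)] out:-; bubbles=2
Tick 9: [PARSE:-, VALIDATE:-, TRANSFORM:-, EMIT:P4(v=0,ok=F)] out:P3(v=24); bubbles=3
Tick 10: [PARSE:-, VALIDATE:-, TRANSFORM:-, EMIT:-] out:P4(v=0); bubbles=4
Total bubble-slots: 24

Answer: 24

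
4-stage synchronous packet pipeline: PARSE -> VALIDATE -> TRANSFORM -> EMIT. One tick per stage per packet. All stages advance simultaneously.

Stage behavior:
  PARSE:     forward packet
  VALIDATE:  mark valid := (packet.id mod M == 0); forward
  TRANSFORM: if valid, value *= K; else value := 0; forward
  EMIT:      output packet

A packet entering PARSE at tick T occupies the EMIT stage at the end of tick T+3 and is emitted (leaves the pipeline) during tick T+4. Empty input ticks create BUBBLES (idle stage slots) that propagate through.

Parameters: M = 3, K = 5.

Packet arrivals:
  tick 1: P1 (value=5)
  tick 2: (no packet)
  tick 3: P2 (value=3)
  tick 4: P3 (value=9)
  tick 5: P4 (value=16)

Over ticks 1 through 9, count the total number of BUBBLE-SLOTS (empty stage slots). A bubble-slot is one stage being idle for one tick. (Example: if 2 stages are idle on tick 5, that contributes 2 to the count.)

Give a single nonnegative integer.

Tick 1: [PARSE:P1(v=5,ok=F), VALIDATE:-, TRANSFORM:-, EMIT:-] out:-; bubbles=3
Tick 2: [PARSE:-, VALIDATE:P1(v=5,ok=F), TRANSFORM:-, EMIT:-] out:-; bubbles=3
Tick 3: [PARSE:P2(v=3,ok=F), VALIDATE:-, TRANSFORM:P1(v=0,ok=F), EMIT:-] out:-; bubbles=2
Tick 4: [PARSE:P3(v=9,ok=F), VALIDATE:P2(v=3,ok=F), TRANSFORM:-, EMIT:P1(v=0,ok=F)] out:-; bubbles=1
Tick 5: [PARSE:P4(v=16,ok=F), VALIDATE:P3(v=9,ok=T), TRANSFORM:P2(v=0,ok=F), EMIT:-] out:P1(v=0); bubbles=1
Tick 6: [PARSE:-, VALIDATE:P4(v=16,ok=F), TRANSFORM:P3(v=45,ok=T), EMIT:P2(v=0,ok=F)] out:-; bubbles=1
Tick 7: [PARSE:-, VALIDATE:-, TRANSFORM:P4(v=0,ok=F), EMIT:P3(v=45,ok=T)] out:P2(v=0); bubbles=2
Tick 8: [PARSE:-, VALIDATE:-, TRANSFORM:-, EMIT:P4(v=0,ok=F)] out:P3(v=45); bubbles=3
Tick 9: [PARSE:-, VALIDATE:-, TRANSFORM:-, EMIT:-] out:P4(v=0); bubbles=4
Total bubble-slots: 20

Answer: 20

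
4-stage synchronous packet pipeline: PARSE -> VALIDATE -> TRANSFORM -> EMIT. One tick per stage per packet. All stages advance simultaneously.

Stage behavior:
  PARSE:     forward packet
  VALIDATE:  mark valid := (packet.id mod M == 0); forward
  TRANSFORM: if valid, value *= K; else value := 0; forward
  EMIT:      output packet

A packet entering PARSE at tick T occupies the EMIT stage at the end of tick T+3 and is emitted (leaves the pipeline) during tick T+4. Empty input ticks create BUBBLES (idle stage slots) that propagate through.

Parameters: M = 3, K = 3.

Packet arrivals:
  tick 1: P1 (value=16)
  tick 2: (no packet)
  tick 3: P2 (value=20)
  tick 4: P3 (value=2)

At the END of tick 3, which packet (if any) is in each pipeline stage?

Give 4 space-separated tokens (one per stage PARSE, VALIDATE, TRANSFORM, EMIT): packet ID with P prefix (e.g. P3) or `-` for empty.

Answer: P2 - P1 -

Derivation:
Tick 1: [PARSE:P1(v=16,ok=F), VALIDATE:-, TRANSFORM:-, EMIT:-] out:-; in:P1
Tick 2: [PARSE:-, VALIDATE:P1(v=16,ok=F), TRANSFORM:-, EMIT:-] out:-; in:-
Tick 3: [PARSE:P2(v=20,ok=F), VALIDATE:-, TRANSFORM:P1(v=0,ok=F), EMIT:-] out:-; in:P2
At end of tick 3: ['P2', '-', 'P1', '-']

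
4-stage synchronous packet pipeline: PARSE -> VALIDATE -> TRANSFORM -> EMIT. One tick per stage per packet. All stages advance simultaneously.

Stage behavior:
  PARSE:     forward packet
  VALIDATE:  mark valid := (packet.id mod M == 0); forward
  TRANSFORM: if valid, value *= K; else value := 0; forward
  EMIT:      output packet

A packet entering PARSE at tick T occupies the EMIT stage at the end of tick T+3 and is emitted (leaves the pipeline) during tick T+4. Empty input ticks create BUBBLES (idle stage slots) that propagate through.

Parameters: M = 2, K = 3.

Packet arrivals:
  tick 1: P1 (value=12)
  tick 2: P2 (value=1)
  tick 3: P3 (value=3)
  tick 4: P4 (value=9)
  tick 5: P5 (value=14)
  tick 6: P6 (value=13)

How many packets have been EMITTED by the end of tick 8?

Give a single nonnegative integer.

Answer: 4

Derivation:
Tick 1: [PARSE:P1(v=12,ok=F), VALIDATE:-, TRANSFORM:-, EMIT:-] out:-; in:P1
Tick 2: [PARSE:P2(v=1,ok=F), VALIDATE:P1(v=12,ok=F), TRANSFORM:-, EMIT:-] out:-; in:P2
Tick 3: [PARSE:P3(v=3,ok=F), VALIDATE:P2(v=1,ok=T), TRANSFORM:P1(v=0,ok=F), EMIT:-] out:-; in:P3
Tick 4: [PARSE:P4(v=9,ok=F), VALIDATE:P3(v=3,ok=F), TRANSFORM:P2(v=3,ok=T), EMIT:P1(v=0,ok=F)] out:-; in:P4
Tick 5: [PARSE:P5(v=14,ok=F), VALIDATE:P4(v=9,ok=T), TRANSFORM:P3(v=0,ok=F), EMIT:P2(v=3,ok=T)] out:P1(v=0); in:P5
Tick 6: [PARSE:P6(v=13,ok=F), VALIDATE:P5(v=14,ok=F), TRANSFORM:P4(v=27,ok=T), EMIT:P3(v=0,ok=F)] out:P2(v=3); in:P6
Tick 7: [PARSE:-, VALIDATE:P6(v=13,ok=T), TRANSFORM:P5(v=0,ok=F), EMIT:P4(v=27,ok=T)] out:P3(v=0); in:-
Tick 8: [PARSE:-, VALIDATE:-, TRANSFORM:P6(v=39,ok=T), EMIT:P5(v=0,ok=F)] out:P4(v=27); in:-
Emitted by tick 8: ['P1', 'P2', 'P3', 'P4']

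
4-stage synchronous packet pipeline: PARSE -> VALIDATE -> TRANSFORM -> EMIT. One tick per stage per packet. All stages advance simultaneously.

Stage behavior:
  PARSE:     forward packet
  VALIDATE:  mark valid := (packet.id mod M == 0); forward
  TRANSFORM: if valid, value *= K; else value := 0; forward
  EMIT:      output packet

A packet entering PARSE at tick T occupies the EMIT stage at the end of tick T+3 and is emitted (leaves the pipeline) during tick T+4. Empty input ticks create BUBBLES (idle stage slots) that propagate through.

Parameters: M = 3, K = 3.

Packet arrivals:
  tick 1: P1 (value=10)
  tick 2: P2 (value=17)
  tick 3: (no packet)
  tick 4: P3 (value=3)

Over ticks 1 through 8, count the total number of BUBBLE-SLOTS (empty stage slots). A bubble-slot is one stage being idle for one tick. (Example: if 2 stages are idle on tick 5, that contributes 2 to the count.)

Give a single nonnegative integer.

Answer: 20

Derivation:
Tick 1: [PARSE:P1(v=10,ok=F), VALIDATE:-, TRANSFORM:-, EMIT:-] out:-; bubbles=3
Tick 2: [PARSE:P2(v=17,ok=F), VALIDATE:P1(v=10,ok=F), TRANSFORM:-, EMIT:-] out:-; bubbles=2
Tick 3: [PARSE:-, VALIDATE:P2(v=17,ok=F), TRANSFORM:P1(v=0,ok=F), EMIT:-] out:-; bubbles=2
Tick 4: [PARSE:P3(v=3,ok=F), VALIDATE:-, TRANSFORM:P2(v=0,ok=F), EMIT:P1(v=0,ok=F)] out:-; bubbles=1
Tick 5: [PARSE:-, VALIDATE:P3(v=3,ok=T), TRANSFORM:-, EMIT:P2(v=0,ok=F)] out:P1(v=0); bubbles=2
Tick 6: [PARSE:-, VALIDATE:-, TRANSFORM:P3(v=9,ok=T), EMIT:-] out:P2(v=0); bubbles=3
Tick 7: [PARSE:-, VALIDATE:-, TRANSFORM:-, EMIT:P3(v=9,ok=T)] out:-; bubbles=3
Tick 8: [PARSE:-, VALIDATE:-, TRANSFORM:-, EMIT:-] out:P3(v=9); bubbles=4
Total bubble-slots: 20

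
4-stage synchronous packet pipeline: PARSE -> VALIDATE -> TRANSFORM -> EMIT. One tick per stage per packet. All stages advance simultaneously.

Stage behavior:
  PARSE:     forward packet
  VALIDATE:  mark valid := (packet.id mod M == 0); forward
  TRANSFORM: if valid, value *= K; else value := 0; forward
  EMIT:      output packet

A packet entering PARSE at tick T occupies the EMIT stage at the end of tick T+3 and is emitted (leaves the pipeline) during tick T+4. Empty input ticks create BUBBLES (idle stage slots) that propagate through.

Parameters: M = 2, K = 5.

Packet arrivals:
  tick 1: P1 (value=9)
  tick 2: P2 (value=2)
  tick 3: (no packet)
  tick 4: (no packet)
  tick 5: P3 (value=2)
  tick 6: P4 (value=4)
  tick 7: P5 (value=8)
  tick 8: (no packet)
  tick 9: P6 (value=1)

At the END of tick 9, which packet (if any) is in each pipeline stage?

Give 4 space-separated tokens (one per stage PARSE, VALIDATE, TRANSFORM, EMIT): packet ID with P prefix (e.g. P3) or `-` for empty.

Tick 1: [PARSE:P1(v=9,ok=F), VALIDATE:-, TRANSFORM:-, EMIT:-] out:-; in:P1
Tick 2: [PARSE:P2(v=2,ok=F), VALIDATE:P1(v=9,ok=F), TRANSFORM:-, EMIT:-] out:-; in:P2
Tick 3: [PARSE:-, VALIDATE:P2(v=2,ok=T), TRANSFORM:P1(v=0,ok=F), EMIT:-] out:-; in:-
Tick 4: [PARSE:-, VALIDATE:-, TRANSFORM:P2(v=10,ok=T), EMIT:P1(v=0,ok=F)] out:-; in:-
Tick 5: [PARSE:P3(v=2,ok=F), VALIDATE:-, TRANSFORM:-, EMIT:P2(v=10,ok=T)] out:P1(v=0); in:P3
Tick 6: [PARSE:P4(v=4,ok=F), VALIDATE:P3(v=2,ok=F), TRANSFORM:-, EMIT:-] out:P2(v=10); in:P4
Tick 7: [PARSE:P5(v=8,ok=F), VALIDATE:P4(v=4,ok=T), TRANSFORM:P3(v=0,ok=F), EMIT:-] out:-; in:P5
Tick 8: [PARSE:-, VALIDATE:P5(v=8,ok=F), TRANSFORM:P4(v=20,ok=T), EMIT:P3(v=0,ok=F)] out:-; in:-
Tick 9: [PARSE:P6(v=1,ok=F), VALIDATE:-, TRANSFORM:P5(v=0,ok=F), EMIT:P4(v=20,ok=T)] out:P3(v=0); in:P6
At end of tick 9: ['P6', '-', 'P5', 'P4']

Answer: P6 - P5 P4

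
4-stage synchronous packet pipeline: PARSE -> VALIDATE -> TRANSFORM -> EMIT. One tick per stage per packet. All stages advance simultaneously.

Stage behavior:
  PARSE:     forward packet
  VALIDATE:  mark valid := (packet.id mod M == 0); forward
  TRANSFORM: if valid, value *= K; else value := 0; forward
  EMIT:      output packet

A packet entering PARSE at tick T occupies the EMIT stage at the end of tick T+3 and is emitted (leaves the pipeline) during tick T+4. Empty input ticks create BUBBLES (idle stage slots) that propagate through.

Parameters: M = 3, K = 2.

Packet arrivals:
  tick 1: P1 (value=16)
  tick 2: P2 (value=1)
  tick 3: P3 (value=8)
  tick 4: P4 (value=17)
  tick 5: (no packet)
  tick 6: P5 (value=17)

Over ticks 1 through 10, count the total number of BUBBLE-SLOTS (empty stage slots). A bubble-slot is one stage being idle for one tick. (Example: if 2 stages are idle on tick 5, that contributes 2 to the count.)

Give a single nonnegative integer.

Answer: 20

Derivation:
Tick 1: [PARSE:P1(v=16,ok=F), VALIDATE:-, TRANSFORM:-, EMIT:-] out:-; bubbles=3
Tick 2: [PARSE:P2(v=1,ok=F), VALIDATE:P1(v=16,ok=F), TRANSFORM:-, EMIT:-] out:-; bubbles=2
Tick 3: [PARSE:P3(v=8,ok=F), VALIDATE:P2(v=1,ok=F), TRANSFORM:P1(v=0,ok=F), EMIT:-] out:-; bubbles=1
Tick 4: [PARSE:P4(v=17,ok=F), VALIDATE:P3(v=8,ok=T), TRANSFORM:P2(v=0,ok=F), EMIT:P1(v=0,ok=F)] out:-; bubbles=0
Tick 5: [PARSE:-, VALIDATE:P4(v=17,ok=F), TRANSFORM:P3(v=16,ok=T), EMIT:P2(v=0,ok=F)] out:P1(v=0); bubbles=1
Tick 6: [PARSE:P5(v=17,ok=F), VALIDATE:-, TRANSFORM:P4(v=0,ok=F), EMIT:P3(v=16,ok=T)] out:P2(v=0); bubbles=1
Tick 7: [PARSE:-, VALIDATE:P5(v=17,ok=F), TRANSFORM:-, EMIT:P4(v=0,ok=F)] out:P3(v=16); bubbles=2
Tick 8: [PARSE:-, VALIDATE:-, TRANSFORM:P5(v=0,ok=F), EMIT:-] out:P4(v=0); bubbles=3
Tick 9: [PARSE:-, VALIDATE:-, TRANSFORM:-, EMIT:P5(v=0,ok=F)] out:-; bubbles=3
Tick 10: [PARSE:-, VALIDATE:-, TRANSFORM:-, EMIT:-] out:P5(v=0); bubbles=4
Total bubble-slots: 20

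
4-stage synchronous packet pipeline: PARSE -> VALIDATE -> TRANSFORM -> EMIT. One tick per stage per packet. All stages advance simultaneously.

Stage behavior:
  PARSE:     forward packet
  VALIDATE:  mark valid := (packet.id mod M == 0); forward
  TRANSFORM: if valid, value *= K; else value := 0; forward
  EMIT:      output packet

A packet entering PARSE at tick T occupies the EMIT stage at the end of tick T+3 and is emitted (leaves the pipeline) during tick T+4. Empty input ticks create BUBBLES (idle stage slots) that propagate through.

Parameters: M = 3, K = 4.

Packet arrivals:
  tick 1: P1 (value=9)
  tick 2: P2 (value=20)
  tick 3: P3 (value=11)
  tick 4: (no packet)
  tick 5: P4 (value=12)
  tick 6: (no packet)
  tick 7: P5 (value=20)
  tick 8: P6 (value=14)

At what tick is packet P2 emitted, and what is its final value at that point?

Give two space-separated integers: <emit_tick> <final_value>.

Tick 1: [PARSE:P1(v=9,ok=F), VALIDATE:-, TRANSFORM:-, EMIT:-] out:-; in:P1
Tick 2: [PARSE:P2(v=20,ok=F), VALIDATE:P1(v=9,ok=F), TRANSFORM:-, EMIT:-] out:-; in:P2
Tick 3: [PARSE:P3(v=11,ok=F), VALIDATE:P2(v=20,ok=F), TRANSFORM:P1(v=0,ok=F), EMIT:-] out:-; in:P3
Tick 4: [PARSE:-, VALIDATE:P3(v=11,ok=T), TRANSFORM:P2(v=0,ok=F), EMIT:P1(v=0,ok=F)] out:-; in:-
Tick 5: [PARSE:P4(v=12,ok=F), VALIDATE:-, TRANSFORM:P3(v=44,ok=T), EMIT:P2(v=0,ok=F)] out:P1(v=0); in:P4
Tick 6: [PARSE:-, VALIDATE:P4(v=12,ok=F), TRANSFORM:-, EMIT:P3(v=44,ok=T)] out:P2(v=0); in:-
Tick 7: [PARSE:P5(v=20,ok=F), VALIDATE:-, TRANSFORM:P4(v=0,ok=F), EMIT:-] out:P3(v=44); in:P5
Tick 8: [PARSE:P6(v=14,ok=F), VALIDATE:P5(v=20,ok=F), TRANSFORM:-, EMIT:P4(v=0,ok=F)] out:-; in:P6
Tick 9: [PARSE:-, VALIDATE:P6(v=14,ok=T), TRANSFORM:P5(v=0,ok=F), EMIT:-] out:P4(v=0); in:-
Tick 10: [PARSE:-, VALIDATE:-, TRANSFORM:P6(v=56,ok=T), EMIT:P5(v=0,ok=F)] out:-; in:-
Tick 11: [PARSE:-, VALIDATE:-, TRANSFORM:-, EMIT:P6(v=56,ok=T)] out:P5(v=0); in:-
Tick 12: [PARSE:-, VALIDATE:-, TRANSFORM:-, EMIT:-] out:P6(v=56); in:-
P2: arrives tick 2, valid=False (id=2, id%3=2), emit tick 6, final value 0

Answer: 6 0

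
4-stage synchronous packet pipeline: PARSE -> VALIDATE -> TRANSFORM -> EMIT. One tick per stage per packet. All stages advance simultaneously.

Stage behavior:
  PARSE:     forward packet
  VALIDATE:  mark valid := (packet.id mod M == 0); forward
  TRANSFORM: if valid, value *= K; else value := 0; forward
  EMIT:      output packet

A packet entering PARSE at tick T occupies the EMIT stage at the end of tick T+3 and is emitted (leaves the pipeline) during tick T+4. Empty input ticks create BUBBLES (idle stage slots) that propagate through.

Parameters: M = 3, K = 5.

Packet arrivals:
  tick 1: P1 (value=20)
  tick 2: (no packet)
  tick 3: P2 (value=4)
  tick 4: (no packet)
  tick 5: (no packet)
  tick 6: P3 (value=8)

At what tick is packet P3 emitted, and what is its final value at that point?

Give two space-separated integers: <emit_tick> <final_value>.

Tick 1: [PARSE:P1(v=20,ok=F), VALIDATE:-, TRANSFORM:-, EMIT:-] out:-; in:P1
Tick 2: [PARSE:-, VALIDATE:P1(v=20,ok=F), TRANSFORM:-, EMIT:-] out:-; in:-
Tick 3: [PARSE:P2(v=4,ok=F), VALIDATE:-, TRANSFORM:P1(v=0,ok=F), EMIT:-] out:-; in:P2
Tick 4: [PARSE:-, VALIDATE:P2(v=4,ok=F), TRANSFORM:-, EMIT:P1(v=0,ok=F)] out:-; in:-
Tick 5: [PARSE:-, VALIDATE:-, TRANSFORM:P2(v=0,ok=F), EMIT:-] out:P1(v=0); in:-
Tick 6: [PARSE:P3(v=8,ok=F), VALIDATE:-, TRANSFORM:-, EMIT:P2(v=0,ok=F)] out:-; in:P3
Tick 7: [PARSE:-, VALIDATE:P3(v=8,ok=T), TRANSFORM:-, EMIT:-] out:P2(v=0); in:-
Tick 8: [PARSE:-, VALIDATE:-, TRANSFORM:P3(v=40,ok=T), EMIT:-] out:-; in:-
Tick 9: [PARSE:-, VALIDATE:-, TRANSFORM:-, EMIT:P3(v=40,ok=T)] out:-; in:-
Tick 10: [PARSE:-, VALIDATE:-, TRANSFORM:-, EMIT:-] out:P3(v=40); in:-
P3: arrives tick 6, valid=True (id=3, id%3=0), emit tick 10, final value 40

Answer: 10 40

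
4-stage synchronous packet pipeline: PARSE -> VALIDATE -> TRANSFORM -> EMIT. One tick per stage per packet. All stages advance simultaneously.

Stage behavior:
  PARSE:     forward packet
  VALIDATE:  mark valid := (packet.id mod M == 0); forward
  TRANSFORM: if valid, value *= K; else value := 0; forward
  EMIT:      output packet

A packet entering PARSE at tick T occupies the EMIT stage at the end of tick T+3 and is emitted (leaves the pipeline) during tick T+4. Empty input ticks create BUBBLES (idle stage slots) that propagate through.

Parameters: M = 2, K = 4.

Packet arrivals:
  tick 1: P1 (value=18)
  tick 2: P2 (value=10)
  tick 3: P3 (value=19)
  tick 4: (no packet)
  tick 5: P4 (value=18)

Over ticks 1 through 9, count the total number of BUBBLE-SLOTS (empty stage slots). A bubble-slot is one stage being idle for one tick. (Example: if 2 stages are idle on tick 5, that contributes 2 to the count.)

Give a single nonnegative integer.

Answer: 20

Derivation:
Tick 1: [PARSE:P1(v=18,ok=F), VALIDATE:-, TRANSFORM:-, EMIT:-] out:-; bubbles=3
Tick 2: [PARSE:P2(v=10,ok=F), VALIDATE:P1(v=18,ok=F), TRANSFORM:-, EMIT:-] out:-; bubbles=2
Tick 3: [PARSE:P3(v=19,ok=F), VALIDATE:P2(v=10,ok=T), TRANSFORM:P1(v=0,ok=F), EMIT:-] out:-; bubbles=1
Tick 4: [PARSE:-, VALIDATE:P3(v=19,ok=F), TRANSFORM:P2(v=40,ok=T), EMIT:P1(v=0,ok=F)] out:-; bubbles=1
Tick 5: [PARSE:P4(v=18,ok=F), VALIDATE:-, TRANSFORM:P3(v=0,ok=F), EMIT:P2(v=40,ok=T)] out:P1(v=0); bubbles=1
Tick 6: [PARSE:-, VALIDATE:P4(v=18,ok=T), TRANSFORM:-, EMIT:P3(v=0,ok=F)] out:P2(v=40); bubbles=2
Tick 7: [PARSE:-, VALIDATE:-, TRANSFORM:P4(v=72,ok=T), EMIT:-] out:P3(v=0); bubbles=3
Tick 8: [PARSE:-, VALIDATE:-, TRANSFORM:-, EMIT:P4(v=72,ok=T)] out:-; bubbles=3
Tick 9: [PARSE:-, VALIDATE:-, TRANSFORM:-, EMIT:-] out:P4(v=72); bubbles=4
Total bubble-slots: 20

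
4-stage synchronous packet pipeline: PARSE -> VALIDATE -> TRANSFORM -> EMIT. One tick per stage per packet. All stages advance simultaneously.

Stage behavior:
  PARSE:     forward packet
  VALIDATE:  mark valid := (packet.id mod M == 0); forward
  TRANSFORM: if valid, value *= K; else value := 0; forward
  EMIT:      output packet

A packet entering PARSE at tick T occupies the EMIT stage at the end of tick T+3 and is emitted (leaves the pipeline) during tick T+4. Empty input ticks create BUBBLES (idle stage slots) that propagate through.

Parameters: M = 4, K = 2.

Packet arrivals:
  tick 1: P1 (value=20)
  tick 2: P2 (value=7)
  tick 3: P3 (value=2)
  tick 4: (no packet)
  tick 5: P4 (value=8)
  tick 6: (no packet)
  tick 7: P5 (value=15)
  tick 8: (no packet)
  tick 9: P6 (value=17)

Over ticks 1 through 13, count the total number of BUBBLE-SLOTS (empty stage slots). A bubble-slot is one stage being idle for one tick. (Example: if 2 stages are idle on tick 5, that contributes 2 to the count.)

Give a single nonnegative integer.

Tick 1: [PARSE:P1(v=20,ok=F), VALIDATE:-, TRANSFORM:-, EMIT:-] out:-; bubbles=3
Tick 2: [PARSE:P2(v=7,ok=F), VALIDATE:P1(v=20,ok=F), TRANSFORM:-, EMIT:-] out:-; bubbles=2
Tick 3: [PARSE:P3(v=2,ok=F), VALIDATE:P2(v=7,ok=F), TRANSFORM:P1(v=0,ok=F), EMIT:-] out:-; bubbles=1
Tick 4: [PARSE:-, VALIDATE:P3(v=2,ok=F), TRANSFORM:P2(v=0,ok=F), EMIT:P1(v=0,ok=F)] out:-; bubbles=1
Tick 5: [PARSE:P4(v=8,ok=F), VALIDATE:-, TRANSFORM:P3(v=0,ok=F), EMIT:P2(v=0,ok=F)] out:P1(v=0); bubbles=1
Tick 6: [PARSE:-, VALIDATE:P4(v=8,ok=T), TRANSFORM:-, EMIT:P3(v=0,ok=F)] out:P2(v=0); bubbles=2
Tick 7: [PARSE:P5(v=15,ok=F), VALIDATE:-, TRANSFORM:P4(v=16,ok=T), EMIT:-] out:P3(v=0); bubbles=2
Tick 8: [PARSE:-, VALIDATE:P5(v=15,ok=F), TRANSFORM:-, EMIT:P4(v=16,ok=T)] out:-; bubbles=2
Tick 9: [PARSE:P6(v=17,ok=F), VALIDATE:-, TRANSFORM:P5(v=0,ok=F), EMIT:-] out:P4(v=16); bubbles=2
Tick 10: [PARSE:-, VALIDATE:P6(v=17,ok=F), TRANSFORM:-, EMIT:P5(v=0,ok=F)] out:-; bubbles=2
Tick 11: [PARSE:-, VALIDATE:-, TRANSFORM:P6(v=0,ok=F), EMIT:-] out:P5(v=0); bubbles=3
Tick 12: [PARSE:-, VALIDATE:-, TRANSFORM:-, EMIT:P6(v=0,ok=F)] out:-; bubbles=3
Tick 13: [PARSE:-, VALIDATE:-, TRANSFORM:-, EMIT:-] out:P6(v=0); bubbles=4
Total bubble-slots: 28

Answer: 28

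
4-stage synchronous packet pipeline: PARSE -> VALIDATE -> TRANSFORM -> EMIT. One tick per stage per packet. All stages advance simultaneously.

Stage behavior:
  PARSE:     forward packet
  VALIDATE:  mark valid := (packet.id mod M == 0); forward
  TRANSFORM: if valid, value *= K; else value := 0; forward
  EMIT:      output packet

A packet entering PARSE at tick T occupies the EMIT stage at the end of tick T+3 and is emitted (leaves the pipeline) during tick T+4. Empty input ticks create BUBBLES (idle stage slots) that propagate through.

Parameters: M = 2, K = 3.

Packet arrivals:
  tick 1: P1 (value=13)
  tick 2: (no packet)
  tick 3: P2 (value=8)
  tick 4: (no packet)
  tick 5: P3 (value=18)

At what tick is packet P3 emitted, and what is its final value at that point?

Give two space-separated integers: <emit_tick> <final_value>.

Tick 1: [PARSE:P1(v=13,ok=F), VALIDATE:-, TRANSFORM:-, EMIT:-] out:-; in:P1
Tick 2: [PARSE:-, VALIDATE:P1(v=13,ok=F), TRANSFORM:-, EMIT:-] out:-; in:-
Tick 3: [PARSE:P2(v=8,ok=F), VALIDATE:-, TRANSFORM:P1(v=0,ok=F), EMIT:-] out:-; in:P2
Tick 4: [PARSE:-, VALIDATE:P2(v=8,ok=T), TRANSFORM:-, EMIT:P1(v=0,ok=F)] out:-; in:-
Tick 5: [PARSE:P3(v=18,ok=F), VALIDATE:-, TRANSFORM:P2(v=24,ok=T), EMIT:-] out:P1(v=0); in:P3
Tick 6: [PARSE:-, VALIDATE:P3(v=18,ok=F), TRANSFORM:-, EMIT:P2(v=24,ok=T)] out:-; in:-
Tick 7: [PARSE:-, VALIDATE:-, TRANSFORM:P3(v=0,ok=F), EMIT:-] out:P2(v=24); in:-
Tick 8: [PARSE:-, VALIDATE:-, TRANSFORM:-, EMIT:P3(v=0,ok=F)] out:-; in:-
Tick 9: [PARSE:-, VALIDATE:-, TRANSFORM:-, EMIT:-] out:P3(v=0); in:-
P3: arrives tick 5, valid=False (id=3, id%2=1), emit tick 9, final value 0

Answer: 9 0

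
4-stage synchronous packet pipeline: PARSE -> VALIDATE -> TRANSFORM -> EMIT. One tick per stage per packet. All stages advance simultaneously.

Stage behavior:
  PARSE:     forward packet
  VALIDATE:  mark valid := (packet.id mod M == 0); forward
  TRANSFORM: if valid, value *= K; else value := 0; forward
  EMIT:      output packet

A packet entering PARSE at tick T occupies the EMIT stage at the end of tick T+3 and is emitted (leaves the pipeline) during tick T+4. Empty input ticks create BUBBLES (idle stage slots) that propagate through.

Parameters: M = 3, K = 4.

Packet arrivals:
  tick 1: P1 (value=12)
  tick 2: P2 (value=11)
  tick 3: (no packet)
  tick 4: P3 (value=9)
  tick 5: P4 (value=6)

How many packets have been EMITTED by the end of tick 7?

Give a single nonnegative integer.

Answer: 2

Derivation:
Tick 1: [PARSE:P1(v=12,ok=F), VALIDATE:-, TRANSFORM:-, EMIT:-] out:-; in:P1
Tick 2: [PARSE:P2(v=11,ok=F), VALIDATE:P1(v=12,ok=F), TRANSFORM:-, EMIT:-] out:-; in:P2
Tick 3: [PARSE:-, VALIDATE:P2(v=11,ok=F), TRANSFORM:P1(v=0,ok=F), EMIT:-] out:-; in:-
Tick 4: [PARSE:P3(v=9,ok=F), VALIDATE:-, TRANSFORM:P2(v=0,ok=F), EMIT:P1(v=0,ok=F)] out:-; in:P3
Tick 5: [PARSE:P4(v=6,ok=F), VALIDATE:P3(v=9,ok=T), TRANSFORM:-, EMIT:P2(v=0,ok=F)] out:P1(v=0); in:P4
Tick 6: [PARSE:-, VALIDATE:P4(v=6,ok=F), TRANSFORM:P3(v=36,ok=T), EMIT:-] out:P2(v=0); in:-
Tick 7: [PARSE:-, VALIDATE:-, TRANSFORM:P4(v=0,ok=F), EMIT:P3(v=36,ok=T)] out:-; in:-
Emitted by tick 7: ['P1', 'P2']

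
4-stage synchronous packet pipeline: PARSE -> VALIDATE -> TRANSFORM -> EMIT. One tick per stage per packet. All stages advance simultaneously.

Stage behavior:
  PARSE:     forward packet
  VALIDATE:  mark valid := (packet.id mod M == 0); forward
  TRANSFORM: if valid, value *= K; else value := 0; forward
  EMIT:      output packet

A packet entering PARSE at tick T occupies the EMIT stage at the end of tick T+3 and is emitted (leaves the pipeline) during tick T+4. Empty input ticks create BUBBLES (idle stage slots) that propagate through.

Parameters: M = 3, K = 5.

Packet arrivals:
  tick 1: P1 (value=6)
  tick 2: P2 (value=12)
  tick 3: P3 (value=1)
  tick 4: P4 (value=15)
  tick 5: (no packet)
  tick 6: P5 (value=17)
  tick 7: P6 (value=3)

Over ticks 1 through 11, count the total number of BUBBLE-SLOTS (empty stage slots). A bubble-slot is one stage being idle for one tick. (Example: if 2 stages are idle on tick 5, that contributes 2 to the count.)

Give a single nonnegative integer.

Answer: 20

Derivation:
Tick 1: [PARSE:P1(v=6,ok=F), VALIDATE:-, TRANSFORM:-, EMIT:-] out:-; bubbles=3
Tick 2: [PARSE:P2(v=12,ok=F), VALIDATE:P1(v=6,ok=F), TRANSFORM:-, EMIT:-] out:-; bubbles=2
Tick 3: [PARSE:P3(v=1,ok=F), VALIDATE:P2(v=12,ok=F), TRANSFORM:P1(v=0,ok=F), EMIT:-] out:-; bubbles=1
Tick 4: [PARSE:P4(v=15,ok=F), VALIDATE:P3(v=1,ok=T), TRANSFORM:P2(v=0,ok=F), EMIT:P1(v=0,ok=F)] out:-; bubbles=0
Tick 5: [PARSE:-, VALIDATE:P4(v=15,ok=F), TRANSFORM:P3(v=5,ok=T), EMIT:P2(v=0,ok=F)] out:P1(v=0); bubbles=1
Tick 6: [PARSE:P5(v=17,ok=F), VALIDATE:-, TRANSFORM:P4(v=0,ok=F), EMIT:P3(v=5,ok=T)] out:P2(v=0); bubbles=1
Tick 7: [PARSE:P6(v=3,ok=F), VALIDATE:P5(v=17,ok=F), TRANSFORM:-, EMIT:P4(v=0,ok=F)] out:P3(v=5); bubbles=1
Tick 8: [PARSE:-, VALIDATE:P6(v=3,ok=T), TRANSFORM:P5(v=0,ok=F), EMIT:-] out:P4(v=0); bubbles=2
Tick 9: [PARSE:-, VALIDATE:-, TRANSFORM:P6(v=15,ok=T), EMIT:P5(v=0,ok=F)] out:-; bubbles=2
Tick 10: [PARSE:-, VALIDATE:-, TRANSFORM:-, EMIT:P6(v=15,ok=T)] out:P5(v=0); bubbles=3
Tick 11: [PARSE:-, VALIDATE:-, TRANSFORM:-, EMIT:-] out:P6(v=15); bubbles=4
Total bubble-slots: 20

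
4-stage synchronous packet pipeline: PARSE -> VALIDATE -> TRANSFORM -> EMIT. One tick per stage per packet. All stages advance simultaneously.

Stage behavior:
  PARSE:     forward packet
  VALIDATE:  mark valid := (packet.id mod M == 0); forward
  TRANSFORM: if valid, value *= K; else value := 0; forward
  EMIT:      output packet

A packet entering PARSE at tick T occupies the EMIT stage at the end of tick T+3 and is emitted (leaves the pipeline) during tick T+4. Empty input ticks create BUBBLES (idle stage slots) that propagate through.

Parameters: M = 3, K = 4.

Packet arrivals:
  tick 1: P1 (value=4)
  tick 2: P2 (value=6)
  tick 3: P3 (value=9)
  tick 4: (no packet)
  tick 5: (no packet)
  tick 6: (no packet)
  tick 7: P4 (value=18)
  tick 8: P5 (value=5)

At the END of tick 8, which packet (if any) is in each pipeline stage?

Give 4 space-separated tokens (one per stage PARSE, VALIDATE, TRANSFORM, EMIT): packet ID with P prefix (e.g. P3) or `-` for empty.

Answer: P5 P4 - -

Derivation:
Tick 1: [PARSE:P1(v=4,ok=F), VALIDATE:-, TRANSFORM:-, EMIT:-] out:-; in:P1
Tick 2: [PARSE:P2(v=6,ok=F), VALIDATE:P1(v=4,ok=F), TRANSFORM:-, EMIT:-] out:-; in:P2
Tick 3: [PARSE:P3(v=9,ok=F), VALIDATE:P2(v=6,ok=F), TRANSFORM:P1(v=0,ok=F), EMIT:-] out:-; in:P3
Tick 4: [PARSE:-, VALIDATE:P3(v=9,ok=T), TRANSFORM:P2(v=0,ok=F), EMIT:P1(v=0,ok=F)] out:-; in:-
Tick 5: [PARSE:-, VALIDATE:-, TRANSFORM:P3(v=36,ok=T), EMIT:P2(v=0,ok=F)] out:P1(v=0); in:-
Tick 6: [PARSE:-, VALIDATE:-, TRANSFORM:-, EMIT:P3(v=36,ok=T)] out:P2(v=0); in:-
Tick 7: [PARSE:P4(v=18,ok=F), VALIDATE:-, TRANSFORM:-, EMIT:-] out:P3(v=36); in:P4
Tick 8: [PARSE:P5(v=5,ok=F), VALIDATE:P4(v=18,ok=F), TRANSFORM:-, EMIT:-] out:-; in:P5
At end of tick 8: ['P5', 'P4', '-', '-']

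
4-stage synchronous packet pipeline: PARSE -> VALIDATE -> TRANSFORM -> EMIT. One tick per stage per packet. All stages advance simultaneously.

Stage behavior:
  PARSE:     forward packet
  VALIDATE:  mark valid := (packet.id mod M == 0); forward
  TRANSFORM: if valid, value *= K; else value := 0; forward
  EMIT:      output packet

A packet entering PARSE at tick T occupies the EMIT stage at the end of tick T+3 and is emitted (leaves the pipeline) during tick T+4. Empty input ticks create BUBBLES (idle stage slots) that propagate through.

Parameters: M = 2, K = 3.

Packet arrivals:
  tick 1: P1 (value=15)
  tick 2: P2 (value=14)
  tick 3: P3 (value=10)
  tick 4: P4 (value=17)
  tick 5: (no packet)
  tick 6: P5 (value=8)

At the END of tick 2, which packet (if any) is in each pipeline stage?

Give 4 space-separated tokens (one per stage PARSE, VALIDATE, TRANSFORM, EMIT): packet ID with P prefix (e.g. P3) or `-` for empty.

Tick 1: [PARSE:P1(v=15,ok=F), VALIDATE:-, TRANSFORM:-, EMIT:-] out:-; in:P1
Tick 2: [PARSE:P2(v=14,ok=F), VALIDATE:P1(v=15,ok=F), TRANSFORM:-, EMIT:-] out:-; in:P2
At end of tick 2: ['P2', 'P1', '-', '-']

Answer: P2 P1 - -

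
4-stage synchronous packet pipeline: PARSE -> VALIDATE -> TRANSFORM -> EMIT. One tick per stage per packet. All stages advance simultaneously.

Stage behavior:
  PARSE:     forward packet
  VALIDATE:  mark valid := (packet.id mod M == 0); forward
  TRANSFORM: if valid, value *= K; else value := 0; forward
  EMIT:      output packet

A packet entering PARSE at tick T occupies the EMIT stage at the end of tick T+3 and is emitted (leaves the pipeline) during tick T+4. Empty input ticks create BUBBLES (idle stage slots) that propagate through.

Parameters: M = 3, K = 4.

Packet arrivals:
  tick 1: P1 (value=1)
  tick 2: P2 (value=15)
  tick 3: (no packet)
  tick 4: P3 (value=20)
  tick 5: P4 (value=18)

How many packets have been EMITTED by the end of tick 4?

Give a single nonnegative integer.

Tick 1: [PARSE:P1(v=1,ok=F), VALIDATE:-, TRANSFORM:-, EMIT:-] out:-; in:P1
Tick 2: [PARSE:P2(v=15,ok=F), VALIDATE:P1(v=1,ok=F), TRANSFORM:-, EMIT:-] out:-; in:P2
Tick 3: [PARSE:-, VALIDATE:P2(v=15,ok=F), TRANSFORM:P1(v=0,ok=F), EMIT:-] out:-; in:-
Tick 4: [PARSE:P3(v=20,ok=F), VALIDATE:-, TRANSFORM:P2(v=0,ok=F), EMIT:P1(v=0,ok=F)] out:-; in:P3
Emitted by tick 4: []

Answer: 0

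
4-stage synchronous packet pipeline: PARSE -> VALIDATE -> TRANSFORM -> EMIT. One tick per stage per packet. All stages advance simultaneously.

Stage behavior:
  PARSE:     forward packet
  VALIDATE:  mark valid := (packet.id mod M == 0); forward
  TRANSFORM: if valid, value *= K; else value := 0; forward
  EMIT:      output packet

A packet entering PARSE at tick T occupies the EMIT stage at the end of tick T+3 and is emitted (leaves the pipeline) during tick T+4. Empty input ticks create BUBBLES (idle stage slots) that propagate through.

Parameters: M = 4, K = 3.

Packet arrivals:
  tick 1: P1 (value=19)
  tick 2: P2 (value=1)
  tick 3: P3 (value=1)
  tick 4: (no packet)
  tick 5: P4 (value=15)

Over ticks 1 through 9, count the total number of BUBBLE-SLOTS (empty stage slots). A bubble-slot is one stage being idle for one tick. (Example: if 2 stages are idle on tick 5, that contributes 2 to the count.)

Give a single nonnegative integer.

Tick 1: [PARSE:P1(v=19,ok=F), VALIDATE:-, TRANSFORM:-, EMIT:-] out:-; bubbles=3
Tick 2: [PARSE:P2(v=1,ok=F), VALIDATE:P1(v=19,ok=F), TRANSFORM:-, EMIT:-] out:-; bubbles=2
Tick 3: [PARSE:P3(v=1,ok=F), VALIDATE:P2(v=1,ok=F), TRANSFORM:P1(v=0,ok=F), EMIT:-] out:-; bubbles=1
Tick 4: [PARSE:-, VALIDATE:P3(v=1,ok=F), TRANSFORM:P2(v=0,ok=F), EMIT:P1(v=0,ok=F)] out:-; bubbles=1
Tick 5: [PARSE:P4(v=15,ok=F), VALIDATE:-, TRANSFORM:P3(v=0,ok=F), EMIT:P2(v=0,ok=F)] out:P1(v=0); bubbles=1
Tick 6: [PARSE:-, VALIDATE:P4(v=15,ok=T), TRANSFORM:-, EMIT:P3(v=0,ok=F)] out:P2(v=0); bubbles=2
Tick 7: [PARSE:-, VALIDATE:-, TRANSFORM:P4(v=45,ok=T), EMIT:-] out:P3(v=0); bubbles=3
Tick 8: [PARSE:-, VALIDATE:-, TRANSFORM:-, EMIT:P4(v=45,ok=T)] out:-; bubbles=3
Tick 9: [PARSE:-, VALIDATE:-, TRANSFORM:-, EMIT:-] out:P4(v=45); bubbles=4
Total bubble-slots: 20

Answer: 20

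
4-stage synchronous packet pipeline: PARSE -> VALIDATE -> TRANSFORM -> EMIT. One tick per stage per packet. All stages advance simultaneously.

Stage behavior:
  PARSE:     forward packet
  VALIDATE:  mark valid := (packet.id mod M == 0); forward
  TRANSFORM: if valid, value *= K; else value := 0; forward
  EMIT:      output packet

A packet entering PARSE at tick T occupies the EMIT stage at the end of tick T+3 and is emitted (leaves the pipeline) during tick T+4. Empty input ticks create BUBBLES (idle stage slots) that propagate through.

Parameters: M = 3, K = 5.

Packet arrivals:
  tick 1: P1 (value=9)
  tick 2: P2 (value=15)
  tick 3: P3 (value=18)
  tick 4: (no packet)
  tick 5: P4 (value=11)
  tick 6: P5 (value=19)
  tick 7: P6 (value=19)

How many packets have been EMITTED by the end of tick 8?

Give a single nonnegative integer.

Answer: 3

Derivation:
Tick 1: [PARSE:P1(v=9,ok=F), VALIDATE:-, TRANSFORM:-, EMIT:-] out:-; in:P1
Tick 2: [PARSE:P2(v=15,ok=F), VALIDATE:P1(v=9,ok=F), TRANSFORM:-, EMIT:-] out:-; in:P2
Tick 3: [PARSE:P3(v=18,ok=F), VALIDATE:P2(v=15,ok=F), TRANSFORM:P1(v=0,ok=F), EMIT:-] out:-; in:P3
Tick 4: [PARSE:-, VALIDATE:P3(v=18,ok=T), TRANSFORM:P2(v=0,ok=F), EMIT:P1(v=0,ok=F)] out:-; in:-
Tick 5: [PARSE:P4(v=11,ok=F), VALIDATE:-, TRANSFORM:P3(v=90,ok=T), EMIT:P2(v=0,ok=F)] out:P1(v=0); in:P4
Tick 6: [PARSE:P5(v=19,ok=F), VALIDATE:P4(v=11,ok=F), TRANSFORM:-, EMIT:P3(v=90,ok=T)] out:P2(v=0); in:P5
Tick 7: [PARSE:P6(v=19,ok=F), VALIDATE:P5(v=19,ok=F), TRANSFORM:P4(v=0,ok=F), EMIT:-] out:P3(v=90); in:P6
Tick 8: [PARSE:-, VALIDATE:P6(v=19,ok=T), TRANSFORM:P5(v=0,ok=F), EMIT:P4(v=0,ok=F)] out:-; in:-
Emitted by tick 8: ['P1', 'P2', 'P3']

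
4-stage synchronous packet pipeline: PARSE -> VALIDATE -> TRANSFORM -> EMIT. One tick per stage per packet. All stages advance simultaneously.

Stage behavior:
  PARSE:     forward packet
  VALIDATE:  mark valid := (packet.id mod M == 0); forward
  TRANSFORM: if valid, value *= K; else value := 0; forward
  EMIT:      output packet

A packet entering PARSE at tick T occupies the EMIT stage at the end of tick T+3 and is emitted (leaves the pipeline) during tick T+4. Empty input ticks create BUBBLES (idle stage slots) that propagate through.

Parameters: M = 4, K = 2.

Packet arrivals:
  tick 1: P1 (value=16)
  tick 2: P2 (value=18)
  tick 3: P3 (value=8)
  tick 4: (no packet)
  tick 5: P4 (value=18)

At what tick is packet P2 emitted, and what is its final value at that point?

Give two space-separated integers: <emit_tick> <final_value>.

Tick 1: [PARSE:P1(v=16,ok=F), VALIDATE:-, TRANSFORM:-, EMIT:-] out:-; in:P1
Tick 2: [PARSE:P2(v=18,ok=F), VALIDATE:P1(v=16,ok=F), TRANSFORM:-, EMIT:-] out:-; in:P2
Tick 3: [PARSE:P3(v=8,ok=F), VALIDATE:P2(v=18,ok=F), TRANSFORM:P1(v=0,ok=F), EMIT:-] out:-; in:P3
Tick 4: [PARSE:-, VALIDATE:P3(v=8,ok=F), TRANSFORM:P2(v=0,ok=F), EMIT:P1(v=0,ok=F)] out:-; in:-
Tick 5: [PARSE:P4(v=18,ok=F), VALIDATE:-, TRANSFORM:P3(v=0,ok=F), EMIT:P2(v=0,ok=F)] out:P1(v=0); in:P4
Tick 6: [PARSE:-, VALIDATE:P4(v=18,ok=T), TRANSFORM:-, EMIT:P3(v=0,ok=F)] out:P2(v=0); in:-
Tick 7: [PARSE:-, VALIDATE:-, TRANSFORM:P4(v=36,ok=T), EMIT:-] out:P3(v=0); in:-
Tick 8: [PARSE:-, VALIDATE:-, TRANSFORM:-, EMIT:P4(v=36,ok=T)] out:-; in:-
Tick 9: [PARSE:-, VALIDATE:-, TRANSFORM:-, EMIT:-] out:P4(v=36); in:-
P2: arrives tick 2, valid=False (id=2, id%4=2), emit tick 6, final value 0

Answer: 6 0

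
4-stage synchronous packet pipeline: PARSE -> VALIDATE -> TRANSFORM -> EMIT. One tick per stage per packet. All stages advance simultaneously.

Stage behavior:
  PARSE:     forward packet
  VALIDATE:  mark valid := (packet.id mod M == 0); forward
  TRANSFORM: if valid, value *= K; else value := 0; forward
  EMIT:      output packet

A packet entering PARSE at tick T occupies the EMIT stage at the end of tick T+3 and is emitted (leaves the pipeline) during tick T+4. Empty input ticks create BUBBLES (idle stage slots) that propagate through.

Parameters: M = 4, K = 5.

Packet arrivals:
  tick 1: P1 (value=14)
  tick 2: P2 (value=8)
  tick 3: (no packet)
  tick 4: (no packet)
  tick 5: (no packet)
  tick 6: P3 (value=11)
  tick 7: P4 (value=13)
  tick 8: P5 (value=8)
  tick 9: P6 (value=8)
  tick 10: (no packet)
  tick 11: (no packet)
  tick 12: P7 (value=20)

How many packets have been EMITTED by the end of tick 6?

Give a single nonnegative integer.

Tick 1: [PARSE:P1(v=14,ok=F), VALIDATE:-, TRANSFORM:-, EMIT:-] out:-; in:P1
Tick 2: [PARSE:P2(v=8,ok=F), VALIDATE:P1(v=14,ok=F), TRANSFORM:-, EMIT:-] out:-; in:P2
Tick 3: [PARSE:-, VALIDATE:P2(v=8,ok=F), TRANSFORM:P1(v=0,ok=F), EMIT:-] out:-; in:-
Tick 4: [PARSE:-, VALIDATE:-, TRANSFORM:P2(v=0,ok=F), EMIT:P1(v=0,ok=F)] out:-; in:-
Tick 5: [PARSE:-, VALIDATE:-, TRANSFORM:-, EMIT:P2(v=0,ok=F)] out:P1(v=0); in:-
Tick 6: [PARSE:P3(v=11,ok=F), VALIDATE:-, TRANSFORM:-, EMIT:-] out:P2(v=0); in:P3
Emitted by tick 6: ['P1', 'P2']

Answer: 2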